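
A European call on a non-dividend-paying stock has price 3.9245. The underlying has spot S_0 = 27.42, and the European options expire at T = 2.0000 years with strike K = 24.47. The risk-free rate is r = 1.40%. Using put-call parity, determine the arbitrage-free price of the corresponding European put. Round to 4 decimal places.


Put-call parity: C - P = S_0 * exp(-qT) - K * exp(-rT).
S_0 * exp(-qT) = 27.4200 * 1.00000000 = 27.42000000
K * exp(-rT) = 24.4700 * 0.97238837 = 23.79434334
P = C - S*exp(-qT) + K*exp(-rT)
P = 3.9245 - 27.42000000 + 23.79434334 = 0.2988

Answer: Put price = 0.2988


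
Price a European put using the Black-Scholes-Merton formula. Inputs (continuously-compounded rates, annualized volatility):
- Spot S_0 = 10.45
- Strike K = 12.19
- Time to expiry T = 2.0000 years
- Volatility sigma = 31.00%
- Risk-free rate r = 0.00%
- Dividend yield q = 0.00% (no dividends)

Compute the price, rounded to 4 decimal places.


d1 = (ln(S/K) + (r - q + 0.5*sigma^2) * T) / (sigma * sqrt(T)) = -0.13210115
d2 = d1 - sigma * sqrt(T) = -0.57050736
exp(-rT) = 1.00000000; exp(-qT) = 1.00000000
P = K * exp(-rT) * N(-d2) - S_0 * exp(-qT) * N(-d1)
N(-d1) = 0.55254786; N(-d2) = 0.71583318
P = 12.1900 * 1.00000000 * 0.71583318 - 10.4500 * 1.00000000 * 0.55254786 = 2.9519

Answer: Price = 2.9519


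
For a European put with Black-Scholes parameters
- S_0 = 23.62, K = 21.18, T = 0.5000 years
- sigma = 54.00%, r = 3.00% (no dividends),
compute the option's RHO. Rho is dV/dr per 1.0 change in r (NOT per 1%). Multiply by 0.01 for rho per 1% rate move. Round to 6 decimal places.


Answer: Rho = -4.660459

Derivation:
d1 = 0.5157596808; d2 = 0.1339220190
phi(d1) = 0.3492586348; exp(-qT) = 1.0000000000; exp(-rT) = 0.9851119396
N(-d2) = 0.4467321193
Rho = -K*T*exp(-rT)*N(-d2) = -21.1800 * 0.5000 * 0.9851119396 * 0.4467321193 = -4.660459


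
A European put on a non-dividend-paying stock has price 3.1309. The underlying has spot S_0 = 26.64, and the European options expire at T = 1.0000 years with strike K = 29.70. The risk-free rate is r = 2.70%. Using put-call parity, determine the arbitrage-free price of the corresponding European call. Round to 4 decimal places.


Answer: Call price = 0.8621

Derivation:
Put-call parity: C - P = S_0 * exp(-qT) - K * exp(-rT).
S_0 * exp(-qT) = 26.6400 * 1.00000000 = 26.64000000
K * exp(-rT) = 29.7000 * 0.97336124 = 28.90882887
C = P + S*exp(-qT) - K*exp(-rT)
C = 3.1309 + 26.64000000 - 28.90882887 = 0.8621


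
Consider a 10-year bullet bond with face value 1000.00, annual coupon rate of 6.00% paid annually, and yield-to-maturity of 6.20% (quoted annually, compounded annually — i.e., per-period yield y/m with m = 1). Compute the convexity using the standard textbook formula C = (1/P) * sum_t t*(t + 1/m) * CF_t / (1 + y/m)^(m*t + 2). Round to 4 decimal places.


Coupon per period c = face * coupon_rate / m = 60.000000
Periods per year m = 1; per-period yield y/m = 0.062000
Number of cashflows N = 10
Cashflows (t years, CF_t, discount factor 1/(1+y/m)^(m*t), PV):
  t = 1.0000: CF_t = 60.000000, DF = 0.941620, PV = 56.497175
  t = 2.0000: CF_t = 60.000000, DF = 0.886647, PV = 53.198847
  t = 3.0000: CF_t = 60.000000, DF = 0.834885, PV = 50.093076
  t = 4.0000: CF_t = 60.000000, DF = 0.786144, PV = 47.168621
  t = 5.0000: CF_t = 60.000000, DF = 0.740248, PV = 44.414898
  t = 6.0000: CF_t = 60.000000, DF = 0.697032, PV = 41.821938
  t = 7.0000: CF_t = 60.000000, DF = 0.656339, PV = 39.380356
  t = 8.0000: CF_t = 60.000000, DF = 0.618022, PV = 37.081314
  t = 9.0000: CF_t = 60.000000, DF = 0.581942, PV = 34.916492
  t = 10.0000: CF_t = 1060.000000, DF = 0.547968, PV = 580.845592
Price P = sum_t PV_t = 985.418308
Convexity numerator sum_t t*(t + 1/m) * CF_t / (1+y/m)^(m*t + 2):
  t = 1.0000: term = 100.186152
  t = 2.0000: term = 283.011728
  t = 3.0000: term = 532.978773
  t = 4.0000: term = 836.438752
  t = 5.0000: term = 1181.410667
  t = 6.0000: term = 1557.415192
  t = 7.0000: term = 1955.323531
  t = 8.0000: term = 2367.219771
  t = 9.0000: term = 2786.275625
  t = 10.0000: term = 56650.578547
Convexity = (1/P) * sum = 68250.838739 / 985.418308 = 69.260778

Answer: Convexity = 69.2608


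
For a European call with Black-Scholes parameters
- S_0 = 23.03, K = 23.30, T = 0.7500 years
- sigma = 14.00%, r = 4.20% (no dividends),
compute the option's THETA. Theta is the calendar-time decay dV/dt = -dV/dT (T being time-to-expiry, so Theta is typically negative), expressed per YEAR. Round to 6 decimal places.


d1 = 0.2242952454; d2 = 0.1030516888
phi(d1) = 0.3890323753; exp(-qT) = 1.0000000000; exp(-rT) = 0.9689909565
Theta = -S*exp(-qT)*phi(d1)*sigma/(2*sqrt(T)) - r*K*exp(-rT)*N(d2) + q*S*exp(-qT)*N(d1)
N(d1) = 0.5887362122; N(d2) = 0.5410390262; sqrt(T) = 0.8660254038
Term 1 = -23.0300 * 1.0000000000 * 0.3890323753 * 0.1400 / (2 * 0.8660254038) = -0.7241809414
Term 2 = -0.0420 * 23.3000 * 0.9689909565 * 0.5410390262 = -0.5130427183
Term 3 = 0 (no dividend yield, q = 0)
Theta = -0.7241809414 + (-0.5130427183) + (0.0000000000) = -1.237224

Answer: Theta = -1.237224


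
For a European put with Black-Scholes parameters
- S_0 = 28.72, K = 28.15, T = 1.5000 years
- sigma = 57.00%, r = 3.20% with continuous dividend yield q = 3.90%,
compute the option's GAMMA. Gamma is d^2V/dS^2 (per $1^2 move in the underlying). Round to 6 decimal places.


d1 = 0.3627270155; d2 = -0.3353775612
phi(d1) = 0.3735423189; exp(-qT) = 0.9431782404; exp(-rT) = 0.9531337871
Gamma = exp(-qT) * phi(d1) / (S * sigma * sqrt(T)) = 0.9431782404 * 0.3735423189 / (28.7200 * 0.5700 * 1.2247448714) = 0.017572

Answer: Gamma = 0.017572


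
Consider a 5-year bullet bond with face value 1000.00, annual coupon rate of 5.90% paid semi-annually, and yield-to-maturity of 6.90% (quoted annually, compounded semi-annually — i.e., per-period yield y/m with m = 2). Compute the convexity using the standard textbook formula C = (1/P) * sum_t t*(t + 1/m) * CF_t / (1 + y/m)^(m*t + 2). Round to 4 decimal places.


Coupon per period c = face * coupon_rate / m = 29.500000
Periods per year m = 2; per-period yield y/m = 0.034500
Number of cashflows N = 10
Cashflows (t years, CF_t, discount factor 1/(1+y/m)^(m*t), PV):
  t = 0.5000: CF_t = 29.500000, DF = 0.966651, PV = 28.516191
  t = 1.0000: CF_t = 29.500000, DF = 0.934413, PV = 27.565192
  t = 1.5000: CF_t = 29.500000, DF = 0.903251, PV = 26.645908
  t = 2.0000: CF_t = 29.500000, DF = 0.873128, PV = 25.757282
  t = 2.5000: CF_t = 29.500000, DF = 0.844010, PV = 24.898291
  t = 3.0000: CF_t = 29.500000, DF = 0.815863, PV = 24.067947
  t = 3.5000: CF_t = 29.500000, DF = 0.788654, PV = 23.265294
  t = 4.0000: CF_t = 29.500000, DF = 0.762353, PV = 22.489410
  t = 4.5000: CF_t = 29.500000, DF = 0.736929, PV = 21.739400
  t = 5.0000: CF_t = 1029.500000, DF = 0.712353, PV = 733.367063
Price P = sum_t PV_t = 958.311980
Convexity numerator sum_t t*(t + 1/m) * CF_t / (1+y/m)^(m*t + 2):
  t = 0.5000: term = 13.322954
  t = 1.0000: term = 38.635923
  t = 1.5000: term = 74.694873
  t = 2.0000: term = 120.339735
  t = 2.5000: term = 174.489707
  t = 3.0000: term = 236.138802
  t = 3.5000: term = 304.351605
  t = 4.0000: term = 378.259262
  t = 4.5000: term = 457.055657
  t = 5.0000: term = 18844.868217
Convexity = (1/P) * sum = 20642.156737 / 958.311980 = 21.540122

Answer: Convexity = 21.5401


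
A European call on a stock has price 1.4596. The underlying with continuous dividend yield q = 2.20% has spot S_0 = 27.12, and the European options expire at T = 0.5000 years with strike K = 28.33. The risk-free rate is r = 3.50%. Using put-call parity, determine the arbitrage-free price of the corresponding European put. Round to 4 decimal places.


Answer: Put price = 2.4748

Derivation:
Put-call parity: C - P = S_0 * exp(-qT) - K * exp(-rT).
S_0 * exp(-qT) = 27.1200 * 0.98906028 = 26.82331476
K * exp(-rT) = 28.3300 * 0.98265224 = 27.83853784
P = C - S*exp(-qT) + K*exp(-rT)
P = 1.4596 - 26.82331476 + 27.83853784 = 2.4748


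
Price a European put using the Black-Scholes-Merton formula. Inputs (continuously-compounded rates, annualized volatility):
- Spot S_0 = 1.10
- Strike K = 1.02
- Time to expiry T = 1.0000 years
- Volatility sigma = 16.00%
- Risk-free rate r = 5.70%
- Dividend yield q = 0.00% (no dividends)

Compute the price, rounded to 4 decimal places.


d1 = (ln(S/K) + (r - q + 0.5*sigma^2) * T) / (sigma * sqrt(T)) = 0.90817220
d2 = d1 - sigma * sqrt(T) = 0.74817220
exp(-rT) = 0.94459407; exp(-qT) = 1.00000000
P = K * exp(-rT) * N(-d2) - S_0 * exp(-qT) * N(-d1)
N(-d1) = 0.18189362; N(-d2) = 0.22717815
P = 1.0200 * 0.94459407 * 0.22717815 - 1.1000 * 1.00000000 * 0.18189362 = 0.0188

Answer: Price = 0.0188


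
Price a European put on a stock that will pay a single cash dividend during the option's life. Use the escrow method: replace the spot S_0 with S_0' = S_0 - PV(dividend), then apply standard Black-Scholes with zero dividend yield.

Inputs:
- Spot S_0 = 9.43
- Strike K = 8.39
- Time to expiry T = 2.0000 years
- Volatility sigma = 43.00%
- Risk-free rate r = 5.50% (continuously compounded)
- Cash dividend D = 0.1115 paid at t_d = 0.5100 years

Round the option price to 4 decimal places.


Answer: Price = 1.2290

Derivation:
PV(D) = D * exp(-r * t_d) = 0.1115 * 0.97233975 = 0.10841588
S_0' = S_0 - PV(D) = 9.4300 - 0.10841588 = 9.32158412
d1 = (ln(S_0'/K) + (r + sigma^2/2)*T) / (sigma*sqrt(T)) = 0.65808959
d2 = d1 - sigma*sqrt(T) = 0.04997775
exp(-rT) = 0.89583414
N(-d1) = 0.25524028; N(-d2) = 0.48007006
P = K * exp(-rT) * N(-d2) - S_0' * N(-d1) = 8.3900 * 0.89583414 * 0.48007006 - 9.32158412 * 0.25524028 = 1.2290


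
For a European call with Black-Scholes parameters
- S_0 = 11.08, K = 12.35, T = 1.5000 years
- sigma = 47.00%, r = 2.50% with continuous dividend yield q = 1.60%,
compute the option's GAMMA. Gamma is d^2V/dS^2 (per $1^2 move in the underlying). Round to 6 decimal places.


Answer: Gamma = 0.060608

Derivation:
d1 = 0.1227535175; d2 = -0.4528765721
phi(d1) = 0.3959478587; exp(-qT) = 0.9762857098; exp(-rT) = 0.9631944177
Gamma = exp(-qT) * phi(d1) / (S * sigma * sqrt(T)) = 0.9762857098 * 0.3959478587 / (11.0800 * 0.4700 * 1.2247448714) = 0.060608


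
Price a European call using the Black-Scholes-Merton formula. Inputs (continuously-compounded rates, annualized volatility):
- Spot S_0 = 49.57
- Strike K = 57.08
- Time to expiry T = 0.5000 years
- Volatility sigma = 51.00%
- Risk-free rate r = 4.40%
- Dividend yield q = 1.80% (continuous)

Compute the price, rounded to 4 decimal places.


d1 = (ln(S/K) + (r - q + 0.5*sigma^2) * T) / (sigma * sqrt(T)) = -0.17481615
d2 = d1 - sigma * sqrt(T) = -0.53544061
exp(-rT) = 0.97824024; exp(-qT) = 0.99104038
C = S_0 * exp(-qT) * N(d1) - K * exp(-rT) * N(d2)
N(d1) = 0.43061205; N(d2) = 0.29617261
C = 49.5700 * 0.99104038 * 0.43061205 - 57.0800 * 0.97824024 * 0.29617261 = 4.6165

Answer: Price = 4.6165


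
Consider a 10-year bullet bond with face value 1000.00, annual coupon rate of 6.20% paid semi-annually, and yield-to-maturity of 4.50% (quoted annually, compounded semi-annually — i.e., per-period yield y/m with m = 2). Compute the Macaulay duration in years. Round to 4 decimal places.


Answer: Macaulay duration = 7.7695 years

Derivation:
Coupon per period c = face * coupon_rate / m = 31.000000
Periods per year m = 2; per-period yield y/m = 0.022500
Number of cashflows N = 20
Cashflows (t years, CF_t, discount factor 1/(1+y/m)^(m*t), PV):
  t = 0.5000: CF_t = 31.000000, DF = 0.977995, PV = 30.317848
  t = 1.0000: CF_t = 31.000000, DF = 0.956474, PV = 29.650707
  t = 1.5000: CF_t = 31.000000, DF = 0.935427, PV = 28.998247
  t = 2.0000: CF_t = 31.000000, DF = 0.914843, PV = 28.360144
  t = 2.5000: CF_t = 31.000000, DF = 0.894712, PV = 27.736082
  t = 3.0000: CF_t = 31.000000, DF = 0.875024, PV = 27.125752
  t = 3.5000: CF_t = 31.000000, DF = 0.855769, PV = 26.528853
  t = 4.0000: CF_t = 31.000000, DF = 0.836938, PV = 25.945089
  t = 4.5000: CF_t = 31.000000, DF = 0.818522, PV = 25.374170
  t = 5.0000: CF_t = 31.000000, DF = 0.800510, PV = 24.815814
  t = 5.5000: CF_t = 31.000000, DF = 0.782895, PV = 24.269745
  t = 6.0000: CF_t = 31.000000, DF = 0.765667, PV = 23.735692
  t = 6.5000: CF_t = 31.000000, DF = 0.748819, PV = 23.213390
  t = 7.0000: CF_t = 31.000000, DF = 0.732341, PV = 22.702582
  t = 7.5000: CF_t = 31.000000, DF = 0.716226, PV = 22.203015
  t = 8.0000: CF_t = 31.000000, DF = 0.700466, PV = 21.714440
  t = 8.5000: CF_t = 31.000000, DF = 0.685052, PV = 21.236616
  t = 9.0000: CF_t = 31.000000, DF = 0.669978, PV = 20.769306
  t = 9.5000: CF_t = 31.000000, DF = 0.655235, PV = 20.312280
  t = 10.0000: CF_t = 1031.000000, DF = 0.640816, PV = 660.681782
Price P = sum_t PV_t = 1135.691555
Macaulay numerator sum_t t * PV_t:
  t * PV_t at t = 0.5000: 15.158924
  t * PV_t at t = 1.0000: 29.650707
  t * PV_t at t = 1.5000: 43.497370
  t * PV_t at t = 2.0000: 56.720287
  t * PV_t at t = 2.5000: 69.340205
  t * PV_t at t = 3.0000: 81.377257
  t * PV_t at t = 3.5000: 92.850986
  t * PV_t at t = 4.0000: 103.780355
  t * PV_t at t = 4.5000: 114.183765
  t * PV_t at t = 5.0000: 124.079070
  t * PV_t at t = 5.5000: 133.483597
  t * PV_t at t = 6.0000: 142.414151
  t * PV_t at t = 6.5000: 150.887038
  t * PV_t at t = 7.0000: 158.918077
  t * PV_t at t = 7.5000: 166.522609
  t * PV_t at t = 8.0000: 173.715517
  t * PV_t at t = 8.5000: 180.511234
  t * PV_t at t = 9.0000: 186.923758
  t * PV_t at t = 9.5000: 192.966661
  t * PV_t at t = 10.0000: 6606.817823
Macaulay duration D = (sum_t t * PV_t) / P = 8823.799392 / 1135.691555 = 7.769539


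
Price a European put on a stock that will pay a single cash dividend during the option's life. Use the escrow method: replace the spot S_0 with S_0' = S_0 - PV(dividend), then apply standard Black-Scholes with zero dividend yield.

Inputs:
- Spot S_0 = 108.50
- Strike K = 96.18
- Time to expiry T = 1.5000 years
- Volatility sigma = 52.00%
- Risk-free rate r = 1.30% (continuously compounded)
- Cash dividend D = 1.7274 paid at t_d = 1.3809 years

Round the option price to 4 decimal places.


Answer: Price = 19.3449

Derivation:
PV(D) = D * exp(-r * t_d) = 1.7274 * 0.98220847 = 1.69666691
S_0' = S_0 - PV(D) = 108.5000 - 1.69666691 = 106.80333309
d1 = (ln(S_0'/K) + (r + sigma^2/2)*T) / (sigma*sqrt(T)) = 0.51355703
d2 = d1 - sigma*sqrt(T) = -0.12331030
exp(-rT) = 0.98068890
N(-d1) = 0.30378086; N(-d2) = 0.54906931
P = K * exp(-rT) * N(-d2) - S_0' * N(-d1) = 96.1800 * 0.98068890 * 0.54906931 - 106.80333309 * 0.30378086 = 19.3449


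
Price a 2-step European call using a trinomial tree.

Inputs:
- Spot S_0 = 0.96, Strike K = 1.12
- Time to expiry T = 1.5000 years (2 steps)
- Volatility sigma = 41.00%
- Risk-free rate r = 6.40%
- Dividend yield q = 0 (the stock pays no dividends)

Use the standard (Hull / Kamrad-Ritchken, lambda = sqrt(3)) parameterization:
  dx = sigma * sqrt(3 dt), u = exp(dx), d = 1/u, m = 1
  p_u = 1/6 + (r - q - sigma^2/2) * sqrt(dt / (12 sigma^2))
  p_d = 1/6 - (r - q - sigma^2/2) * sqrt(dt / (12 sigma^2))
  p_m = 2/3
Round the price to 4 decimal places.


dt = T/N = 0.750000; dx = sigma*sqrt(3*dt) = 0.615000
u = exp(dx) = 1.849657; d = 1/u = 0.540641
p_u = 0.154441, p_m = 0.666667, p_d = 0.178892
Discount per step: exp(-r*dt) = 0.953134
Stock lattice S(k, j) with j the centered position index:
  k=0: S(0,+0) = 0.9600
  k=1: S(1,-1) = 0.5190; S(1,+0) = 0.9600; S(1,+1) = 1.7757
  k=2: S(2,-2) = 0.2806; S(2,-1) = 0.5190; S(2,+0) = 0.9600; S(2,+1) = 1.7757; S(2,+2) = 3.2844
Terminal payoffs V(N, j) = max(S_T - K, 0):
  V(2,-2) = 0.000000; V(2,-1) = 0.000000; V(2,+0) = 0.000000; V(2,+1) = 0.655670; V(2,+2) = 2.164380
Backward induction: V(k, j) = exp(-r*dt) * [p_u * V(k+1, j+1) + p_m * V(k+1, j) + p_d * V(k+1, j-1)]
  V(1,-1) = exp(-r*dt) * [p_u*0.000000 + p_m*0.000000 + p_d*0.000000] = 0.000000
  V(1,+0) = exp(-r*dt) * [p_u*0.655670 + p_m*0.000000 + p_d*0.000000] = 0.096517
  V(1,+1) = exp(-r*dt) * [p_u*2.164380 + p_m*0.655670 + p_d*0.000000] = 0.735231
  V(0,+0) = exp(-r*dt) * [p_u*0.735231 + p_m*0.096517 + p_d*0.000000] = 0.169557

Answer: Price = V(0,0) = 0.1696


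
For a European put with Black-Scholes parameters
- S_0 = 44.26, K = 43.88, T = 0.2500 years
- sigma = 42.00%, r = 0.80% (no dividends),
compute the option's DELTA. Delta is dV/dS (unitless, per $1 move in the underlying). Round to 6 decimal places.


d1 = 0.1555842820; d2 = -0.0544157180
phi(d1) = 0.3941428911; exp(-qT) = 1.0000000000; exp(-rT) = 0.9980019987
N(-d1) = 0.4381803576
Delta = -exp(-qT) * N(-d1) = -1.0000000000 * 0.4381803576 = -0.438180

Answer: Delta = -0.438180


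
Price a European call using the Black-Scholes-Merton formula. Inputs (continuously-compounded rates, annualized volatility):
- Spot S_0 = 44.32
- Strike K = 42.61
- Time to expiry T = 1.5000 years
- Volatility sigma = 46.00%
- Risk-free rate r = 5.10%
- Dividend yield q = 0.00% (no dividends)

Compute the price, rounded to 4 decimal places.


Answer: Price = 11.9078

Derivation:
d1 = (ln(S/K) + (r - q + 0.5*sigma^2) * T) / (sigma * sqrt(T)) = 0.48731902
d2 = d1 - sigma * sqrt(T) = -0.07606362
exp(-rT) = 0.92635291; exp(-qT) = 1.00000000
C = S_0 * exp(-qT) * N(d1) - K * exp(-rT) * N(d2)
N(d1) = 0.68698386; N(d2) = 0.46968424
C = 44.3200 * 1.00000000 * 0.68698386 - 42.6100 * 0.92635291 * 0.46968424 = 11.9078


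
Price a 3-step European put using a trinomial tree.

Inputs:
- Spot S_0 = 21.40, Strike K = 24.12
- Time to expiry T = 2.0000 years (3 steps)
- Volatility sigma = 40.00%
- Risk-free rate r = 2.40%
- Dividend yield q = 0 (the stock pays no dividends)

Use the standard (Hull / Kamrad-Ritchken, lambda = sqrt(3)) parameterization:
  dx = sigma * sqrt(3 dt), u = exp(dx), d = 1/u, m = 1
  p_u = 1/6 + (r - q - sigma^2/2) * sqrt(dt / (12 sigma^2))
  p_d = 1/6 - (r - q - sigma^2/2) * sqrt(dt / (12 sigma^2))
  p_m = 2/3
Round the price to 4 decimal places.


Answer: Price = V(0,0) = 5.7250

Derivation:
dt = T/N = 0.666667; dx = sigma*sqrt(3*dt) = 0.565685
u = exp(dx) = 1.760654; d = 1/u = 0.567971
p_u = 0.133668, p_m = 0.666667, p_d = 0.199665
Discount per step: exp(-r*dt) = 0.984127
Stock lattice S(k, j) with j the centered position index:
  k=0: S(0,+0) = 21.4000
  k=1: S(1,-1) = 12.1546; S(1,+0) = 21.4000; S(1,+1) = 37.6780
  k=2: S(2,-2) = 6.9034; S(2,-1) = 12.1546; S(2,+0) = 21.4000; S(2,+1) = 37.6780; S(2,+2) = 66.3379
  k=3: S(3,-3) = 3.9210; S(3,-2) = 6.9034; S(3,-1) = 12.1546; S(3,+0) = 21.4000; S(3,+1) = 37.6780; S(3,+2) = 66.3379; S(3,+3) = 116.7981
Terminal payoffs V(N, j) = max(K - S_T, 0):
  V(3,-3) = 20.199047; V(3,-2) = 17.216558; V(3,-1) = 11.965427; V(3,+0) = 2.720000; V(3,+1) = 0.000000; V(3,+2) = 0.000000; V(3,+3) = 0.000000
Backward induction: V(k, j) = exp(-r*dt) * [p_u * V(k+1, j+1) + p_m * V(k+1, j) + p_d * V(k+1, j-1)]
  V(2,-2) = exp(-r*dt) * [p_u*11.965427 + p_m*17.216558 + p_d*20.199047] = 16.838563
  V(2,-1) = exp(-r*dt) * [p_u*2.720000 + p_m*11.965427 + p_d*17.216558] = 11.591123
  V(2,+0) = exp(-r*dt) * [p_u*0.000000 + p_m*2.720000 + p_d*11.965427] = 4.135707
  V(2,+1) = exp(-r*dt) * [p_u*0.000000 + p_m*0.000000 + p_d*2.720000] = 0.534468
  V(2,+2) = exp(-r*dt) * [p_u*0.000000 + p_m*0.000000 + p_d*0.000000] = 0.000000
  V(1,-1) = exp(-r*dt) * [p_u*4.135707 + p_m*11.591123 + p_d*16.838563] = 11.457506
  V(1,+0) = exp(-r*dt) * [p_u*0.534468 + p_m*4.135707 + p_d*11.591123] = 5.061289
  V(1,+1) = exp(-r*dt) * [p_u*0.000000 + p_m*0.534468 + p_d*4.135707] = 1.163306
  V(0,+0) = exp(-r*dt) * [p_u*1.163306 + p_m*5.061289 + p_d*11.457506] = 5.725015


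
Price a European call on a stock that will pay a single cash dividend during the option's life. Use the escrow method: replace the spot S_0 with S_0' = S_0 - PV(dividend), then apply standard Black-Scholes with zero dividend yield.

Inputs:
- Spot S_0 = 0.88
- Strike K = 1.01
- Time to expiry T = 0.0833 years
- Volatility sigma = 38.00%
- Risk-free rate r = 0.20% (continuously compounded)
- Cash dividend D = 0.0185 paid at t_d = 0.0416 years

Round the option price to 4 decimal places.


Answer: Price = 0.0034

Derivation:
PV(D) = D * exp(-r * t_d) = 0.0185 * 0.99991680 = 0.01849846
S_0' = S_0 - PV(D) = 0.8800 - 0.01849846 = 0.86150154
d1 = (ln(S_0'/K) + (r + sigma^2/2)*T) / (sigma*sqrt(T)) = -1.39364897
d2 = d1 - sigma*sqrt(T) = -1.50332358
exp(-rT) = 0.99983341
N(d1) = 0.08171182; N(d2) = 0.06637781
C = S_0' * N(d1) - K * exp(-rT) * N(d2) = 0.86150154 * 0.08171182 - 1.0100 * 0.99983341 * 0.06637781 = 0.0034


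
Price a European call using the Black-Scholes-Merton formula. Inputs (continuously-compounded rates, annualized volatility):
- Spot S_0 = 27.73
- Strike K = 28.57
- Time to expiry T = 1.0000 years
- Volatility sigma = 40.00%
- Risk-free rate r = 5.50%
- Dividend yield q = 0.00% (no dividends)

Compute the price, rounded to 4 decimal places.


Answer: Price = 4.6941

Derivation:
d1 = (ln(S/K) + (r - q + 0.5*sigma^2) * T) / (sigma * sqrt(T)) = 0.26289411
d2 = d1 - sigma * sqrt(T) = -0.13710589
exp(-rT) = 0.94648515; exp(-qT) = 1.00000000
C = S_0 * exp(-qT) * N(d1) - K * exp(-rT) * N(d2)
N(d1) = 0.60368390; N(d2) = 0.44547355
C = 27.7300 * 1.00000000 * 0.60368390 - 28.5700 * 0.94648515 * 0.44547355 = 4.6941


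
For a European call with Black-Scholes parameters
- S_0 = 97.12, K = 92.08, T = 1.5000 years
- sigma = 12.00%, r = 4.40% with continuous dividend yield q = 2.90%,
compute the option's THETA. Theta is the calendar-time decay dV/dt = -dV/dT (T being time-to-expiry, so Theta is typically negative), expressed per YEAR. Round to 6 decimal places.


d1 = 0.5891673504; d2 = 0.4421979658
phi(d1) = 0.3353778016; exp(-qT) = 0.9574325541; exp(-rT) = 0.9361308643
Theta = -S*exp(-qT)*phi(d1)*sigma/(2*sqrt(T)) - r*K*exp(-rT)*N(d2) + q*S*exp(-qT)*N(d1)
N(d1) = 0.7221254916; N(d2) = 0.6708270210; sqrt(T) = 1.2247448714
Term 1 = -97.1200 * 0.9574325541 * 0.3353778016 * 0.1200 / (2 * 1.2247448714) = -1.5277658506
Term 2 = -0.0440 * 92.0800 * 0.9361308643 * 0.6708270210 = -2.5442811423
Term 3 = 0.0290 * 97.1200 * 0.9574325541 * 0.7221254916 = 1.9472761194
Theta = -1.5277658506 + (-2.5442811423) + (1.9472761194) = -2.124771

Answer: Theta = -2.124771


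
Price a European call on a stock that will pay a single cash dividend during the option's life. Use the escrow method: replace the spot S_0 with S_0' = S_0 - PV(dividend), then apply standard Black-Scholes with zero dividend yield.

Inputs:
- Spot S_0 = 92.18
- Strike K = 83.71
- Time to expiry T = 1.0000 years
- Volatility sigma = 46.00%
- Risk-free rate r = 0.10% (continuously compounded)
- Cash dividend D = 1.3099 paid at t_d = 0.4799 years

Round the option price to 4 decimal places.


Answer: Price = 19.7469

Derivation:
PV(D) = D * exp(-r * t_d) = 1.3099 * 0.99952022 = 1.30927153
S_0' = S_0 - PV(D) = 92.1800 - 1.30927153 = 90.87072847
d1 = (ln(S_0'/K) + (r + sigma^2/2)*T) / (sigma*sqrt(T)) = 0.41060758
d2 = d1 - sigma*sqrt(T) = -0.04939242
exp(-rT) = 0.99900050
N(d1) = 0.65931985; N(d2) = 0.48030328
C = S_0' * N(d1) - K * exp(-rT) * N(d2) = 90.87072847 * 0.65931985 - 83.7100 * 0.99900050 * 0.48030328 = 19.7469


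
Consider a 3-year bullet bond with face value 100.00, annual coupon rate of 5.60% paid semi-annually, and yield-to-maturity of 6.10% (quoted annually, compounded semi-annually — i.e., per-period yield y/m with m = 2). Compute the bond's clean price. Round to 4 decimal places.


Answer: Price = 98.6479

Derivation:
Coupon per period c = face * coupon_rate / m = 2.800000
Periods per year m = 2; per-period yield y/m = 0.030500
Number of cashflows N = 6
Cashflows (t years, CF_t, discount factor 1/(1+y/m)^(m*t), PV):
  t = 0.5000: CF_t = 2.800000, DF = 0.970403, PV = 2.717128
  t = 1.0000: CF_t = 2.800000, DF = 0.941681, PV = 2.636708
  t = 1.5000: CF_t = 2.800000, DF = 0.913810, PV = 2.558669
  t = 2.0000: CF_t = 2.800000, DF = 0.886764, PV = 2.482939
  t = 2.5000: CF_t = 2.800000, DF = 0.860518, PV = 2.409451
  t = 3.0000: CF_t = 102.800000, DF = 0.835049, PV = 85.843050
Price P = sum_t PV_t = 98.647944


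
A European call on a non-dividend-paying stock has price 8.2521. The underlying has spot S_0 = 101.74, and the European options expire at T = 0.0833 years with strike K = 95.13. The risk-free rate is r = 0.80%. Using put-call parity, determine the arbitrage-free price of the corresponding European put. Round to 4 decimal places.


Answer: Put price = 1.5787

Derivation:
Put-call parity: C - P = S_0 * exp(-qT) - K * exp(-rT).
S_0 * exp(-qT) = 101.7400 * 1.00000000 = 101.74000000
K * exp(-rT) = 95.1300 * 0.99933382 = 95.06662649
P = C - S*exp(-qT) + K*exp(-rT)
P = 8.2521 - 101.74000000 + 95.06662649 = 1.5787


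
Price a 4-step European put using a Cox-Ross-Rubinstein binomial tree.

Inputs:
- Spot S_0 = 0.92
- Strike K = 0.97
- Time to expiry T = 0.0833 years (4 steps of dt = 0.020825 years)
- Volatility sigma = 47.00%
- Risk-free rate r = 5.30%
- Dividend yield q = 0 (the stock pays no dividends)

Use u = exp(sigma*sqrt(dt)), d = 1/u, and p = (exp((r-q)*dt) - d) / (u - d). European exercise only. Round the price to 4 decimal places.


Answer: Price = V(0,0) = 0.0795

Derivation:
dt = T/N = 0.020825
u = exp(sigma*sqrt(dt)) = 1.070178; d = 1/u = 0.934424
p = (exp((r-q)*dt) - d) / (u - d) = 0.491185
Discount per step: exp(-r*dt) = 0.998897
Stock lattice S(k, i) with i counting down-moves:
  k=0: S(0,0) = 0.9200
  k=1: S(1,0) = 0.9846; S(1,1) = 0.8597
  k=2: S(2,0) = 1.0537; S(2,1) = 0.9200; S(2,2) = 0.8033
  k=3: S(3,0) = 1.1276; S(3,1) = 0.9846; S(3,2) = 0.8597; S(3,3) = 0.7506
  k=4: S(4,0) = 1.2067; S(4,1) = 1.0537; S(4,2) = 0.9200; S(4,3) = 0.8033; S(4,4) = 0.7014
Terminal payoffs V(N, i) = max(K - S_T, 0):
  V(4,0) = 0.000000; V(4,1) = 0.000000; V(4,2) = 0.050000; V(4,3) = 0.166704; V(4,4) = 0.268604
Backward induction: V(k, i) = exp(-r*dt) * [p * V(k+1, i) + (1-p) * V(k+1, i+1)].
  V(3,0) = exp(-r*dt) * [p*0.000000 + (1-p)*0.000000] = 0.000000
  V(3,1) = exp(-r*dt) * [p*0.000000 + (1-p)*0.050000] = 0.025413
  V(3,2) = exp(-r*dt) * [p*0.050000 + (1-p)*0.166704] = 0.109260
  V(3,3) = exp(-r*dt) * [p*0.166704 + (1-p)*0.268604] = 0.218311
  V(2,0) = exp(-r*dt) * [p*0.000000 + (1-p)*0.025413] = 0.012916
  V(2,1) = exp(-r*dt) * [p*0.025413 + (1-p)*0.109260] = 0.068000
  V(2,2) = exp(-r*dt) * [p*0.109260 + (1-p)*0.218311] = 0.164565
  V(1,0) = exp(-r*dt) * [p*0.012916 + (1-p)*0.068000] = 0.040899
  V(1,1) = exp(-r*dt) * [p*0.068000 + (1-p)*0.164565] = 0.117005
  V(0,0) = exp(-r*dt) * [p*0.040899 + (1-p)*0.117005] = 0.079535


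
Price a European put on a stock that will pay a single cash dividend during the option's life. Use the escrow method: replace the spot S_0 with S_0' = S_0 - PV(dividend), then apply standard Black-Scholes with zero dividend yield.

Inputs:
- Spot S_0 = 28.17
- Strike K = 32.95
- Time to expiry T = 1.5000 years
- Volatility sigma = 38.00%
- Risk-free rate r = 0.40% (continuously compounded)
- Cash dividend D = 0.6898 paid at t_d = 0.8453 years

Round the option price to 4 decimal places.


PV(D) = D * exp(-r * t_d) = 0.6898 * 0.99662451 = 0.68747159
S_0' = S_0 - PV(D) = 28.1700 - 0.68747159 = 27.48252841
d1 = (ln(S_0'/K) + (r + sigma^2/2)*T) / (sigma*sqrt(T)) = -0.14426375
d2 = d1 - sigma*sqrt(T) = -0.60966680
exp(-rT) = 0.99401796
N(-d1) = 0.55735390; N(-d2) = 0.72895872
P = K * exp(-rT) * N(-d2) - S_0' * N(-d1) = 32.9500 * 0.99401796 * 0.72895872 - 27.48252841 * 0.55735390 = 8.5580

Answer: Price = 8.5580


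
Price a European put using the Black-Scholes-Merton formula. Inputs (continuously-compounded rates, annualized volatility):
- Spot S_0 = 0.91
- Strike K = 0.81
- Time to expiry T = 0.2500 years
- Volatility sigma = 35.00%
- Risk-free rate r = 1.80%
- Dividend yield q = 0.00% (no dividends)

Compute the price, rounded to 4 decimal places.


Answer: Price = 0.0217

Derivation:
d1 = (ln(S/K) + (r - q + 0.5*sigma^2) * T) / (sigma * sqrt(T)) = 0.77841630
d2 = d1 - sigma * sqrt(T) = 0.60341630
exp(-rT) = 0.99551011; exp(-qT) = 1.00000000
P = K * exp(-rT) * N(-d2) - S_0 * exp(-qT) * N(-d1)
N(-d1) = 0.21816182; N(-d2) = 0.27311589
P = 0.8100 * 0.99551011 * 0.27311589 - 0.9100 * 1.00000000 * 0.21816182 = 0.0217


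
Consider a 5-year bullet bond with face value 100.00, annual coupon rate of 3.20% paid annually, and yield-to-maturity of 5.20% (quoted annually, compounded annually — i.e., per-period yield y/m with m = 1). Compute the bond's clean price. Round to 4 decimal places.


Coupon per period c = face * coupon_rate / m = 3.200000
Periods per year m = 1; per-period yield y/m = 0.052000
Number of cashflows N = 5
Cashflows (t years, CF_t, discount factor 1/(1+y/m)^(m*t), PV):
  t = 1.0000: CF_t = 3.200000, DF = 0.950570, PV = 3.041825
  t = 2.0000: CF_t = 3.200000, DF = 0.903584, PV = 2.891469
  t = 3.0000: CF_t = 3.200000, DF = 0.858920, PV = 2.748544
  t = 4.0000: CF_t = 3.200000, DF = 0.816464, PV = 2.612685
  t = 5.0000: CF_t = 103.200000, DF = 0.776106, PV = 80.094187
Price P = sum_t PV_t = 91.388710

Answer: Price = 91.3887


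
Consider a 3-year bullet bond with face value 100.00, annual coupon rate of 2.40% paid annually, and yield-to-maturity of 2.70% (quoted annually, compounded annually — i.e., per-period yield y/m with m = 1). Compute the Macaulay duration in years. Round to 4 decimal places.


Coupon per period c = face * coupon_rate / m = 2.400000
Periods per year m = 1; per-period yield y/m = 0.027000
Number of cashflows N = 3
Cashflows (t years, CF_t, discount factor 1/(1+y/m)^(m*t), PV):
  t = 1.0000: CF_t = 2.400000, DF = 0.973710, PV = 2.336904
  t = 2.0000: CF_t = 2.400000, DF = 0.948111, PV = 2.275466
  t = 3.0000: CF_t = 102.400000, DF = 0.923185, PV = 94.534129
Price P = sum_t PV_t = 99.146498
Macaulay numerator sum_t t * PV_t:
  t * PV_t at t = 1.0000: 2.336904
  t * PV_t at t = 2.0000: 4.550932
  t * PV_t at t = 3.0000: 283.602386
Macaulay duration D = (sum_t t * PV_t) / P = 290.490222 / 99.146498 = 2.929909

Answer: Macaulay duration = 2.9299 years


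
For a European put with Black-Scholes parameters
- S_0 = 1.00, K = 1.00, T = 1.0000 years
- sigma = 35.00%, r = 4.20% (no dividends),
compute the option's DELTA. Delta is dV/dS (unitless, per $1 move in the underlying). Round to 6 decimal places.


Answer: Delta = -0.383997

Derivation:
d1 = 0.2950000000; d2 = -0.0550000000
phi(d1) = 0.3819555520; exp(-qT) = 1.0000000000; exp(-rT) = 0.9588697806
N(-d1) = 0.3839969399
Delta = -exp(-qT) * N(-d1) = -1.0000000000 * 0.3839969399 = -0.383997


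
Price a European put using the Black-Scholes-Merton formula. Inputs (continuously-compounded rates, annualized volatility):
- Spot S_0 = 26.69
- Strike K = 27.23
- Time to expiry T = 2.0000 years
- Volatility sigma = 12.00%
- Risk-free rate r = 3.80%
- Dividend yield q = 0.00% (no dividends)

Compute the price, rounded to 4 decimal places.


d1 = (ln(S/K) + (r - q + 0.5*sigma^2) * T) / (sigma * sqrt(T)) = 0.41465718
d2 = d1 - sigma * sqrt(T) = 0.24495155
exp(-rT) = 0.92681621; exp(-qT) = 1.00000000
P = K * exp(-rT) * N(-d2) - S_0 * exp(-qT) * N(-d1)
N(-d1) = 0.33919644; N(-d2) = 0.40324697
P = 27.2300 * 0.92681621 * 0.40324697 - 26.6900 * 1.00000000 * 0.33919644 = 1.1237

Answer: Price = 1.1237


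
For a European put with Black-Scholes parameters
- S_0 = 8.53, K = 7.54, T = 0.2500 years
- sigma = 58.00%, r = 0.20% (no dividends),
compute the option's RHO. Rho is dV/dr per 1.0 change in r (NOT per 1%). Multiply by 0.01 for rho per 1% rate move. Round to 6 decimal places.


d1 = 0.5721282051; d2 = 0.2821282051
phi(d1) = 0.3387124117; exp(-qT) = 1.0000000000; exp(-rT) = 0.9995001250
N(-d2) = 0.3889226034
Rho = -K*T*exp(-rT)*N(-d2) = -7.5400 * 0.2500 * 0.9995001250 * 0.3889226034 = -0.732753

Answer: Rho = -0.732753


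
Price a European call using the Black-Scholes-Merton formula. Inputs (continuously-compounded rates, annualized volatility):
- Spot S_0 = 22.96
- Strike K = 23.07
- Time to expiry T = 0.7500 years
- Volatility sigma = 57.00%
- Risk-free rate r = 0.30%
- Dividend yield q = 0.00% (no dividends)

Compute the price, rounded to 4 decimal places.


d1 = (ln(S/K) + (r - q + 0.5*sigma^2) * T) / (sigma * sqrt(T)) = 0.24169300
d2 = d1 - sigma * sqrt(T) = -0.25194148
exp(-rT) = 0.99775253; exp(-qT) = 1.00000000
C = S_0 * exp(-qT) * N(d1) - K * exp(-rT) * N(d2)
N(d1) = 0.59549097; N(d2) = 0.40054315
C = 22.9600 * 1.00000000 * 0.59549097 - 23.0700 * 0.99775253 * 0.40054315 = 4.4527

Answer: Price = 4.4527


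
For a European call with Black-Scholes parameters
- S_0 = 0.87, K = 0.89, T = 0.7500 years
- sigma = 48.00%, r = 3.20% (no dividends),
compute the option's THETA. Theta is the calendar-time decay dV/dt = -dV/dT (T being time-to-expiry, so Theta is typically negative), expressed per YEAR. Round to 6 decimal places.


d1 = 0.2109054493; d2 = -0.2047867445
phi(d1) = 0.3901675224; exp(-qT) = 1.0000000000; exp(-rT) = 0.9762857098
Theta = -S*exp(-qT)*phi(d1)*sigma/(2*sqrt(T)) - r*K*exp(-rT)*N(d2) + q*S*exp(-qT)*N(d1)
N(d1) = 0.5835194741; N(d2) = 0.4188693720; sqrt(T) = 0.8660254038
Term 1 = -0.8700 * 1.0000000000 * 0.3901675224 * 0.4800 / (2 * 0.8660254038) = -0.0940699641
Term 2 = -0.0320 * 0.8900 * 0.9762857098 * 0.4188693720 = -0.0116465025
Term 3 = 0 (no dividend yield, q = 0)
Theta = -0.0940699641 + (-0.0116465025) + (0.0000000000) = -0.105716

Answer: Theta = -0.105716


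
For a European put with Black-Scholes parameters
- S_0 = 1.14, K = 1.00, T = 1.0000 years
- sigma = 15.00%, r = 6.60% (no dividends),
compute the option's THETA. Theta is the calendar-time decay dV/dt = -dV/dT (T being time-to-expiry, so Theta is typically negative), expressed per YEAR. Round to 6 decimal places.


d1 = 1.3885217494; d2 = 1.2385217494
phi(d1) = 0.1521429321; exp(-qT) = 1.0000000000; exp(-rT) = 0.9361308643
Theta = -S*exp(-qT)*phi(d1)*sigma/(2*sqrt(T)) + r*K*exp(-rT)*N(-d2) - q*S*exp(-qT)*N(-d1)
N(-d1) = 0.0824891133; N(-d2) = 0.1077613313; sqrt(T) = 1.0000000000
Term 1 = -1.1400 * 1.0000000000 * 0.1521429321 * 0.1500 / (2 * 1.0000000000) = -0.0130082207
Term 2 = 0.0660 * 1.0000 * 0.9361308643 * 0.1077613313 = 0.0066579947
Term 3 = 0 (no dividend yield, q = 0)
Theta = -0.0130082207 + (0.0066579947) + (0.0000000000) = -0.006350

Answer: Theta = -0.006350


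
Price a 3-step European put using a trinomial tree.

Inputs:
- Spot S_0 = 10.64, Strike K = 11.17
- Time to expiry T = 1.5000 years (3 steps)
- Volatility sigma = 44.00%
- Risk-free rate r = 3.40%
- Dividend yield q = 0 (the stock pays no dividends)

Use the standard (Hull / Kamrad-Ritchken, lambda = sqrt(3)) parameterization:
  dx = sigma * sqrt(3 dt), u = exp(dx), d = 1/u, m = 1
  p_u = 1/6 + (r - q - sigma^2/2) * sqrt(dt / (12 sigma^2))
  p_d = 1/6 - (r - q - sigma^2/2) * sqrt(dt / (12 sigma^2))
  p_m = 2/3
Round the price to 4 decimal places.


Answer: Price = V(0,0) = 2.1239

Derivation:
dt = T/N = 0.500000; dx = sigma*sqrt(3*dt) = 0.538888
u = exp(dx) = 1.714099; d = 1/u = 0.583397
p_u = 0.137533, p_m = 0.666667, p_d = 0.195801
Discount per step: exp(-r*dt) = 0.983144
Stock lattice S(k, j) with j the centered position index:
  k=0: S(0,+0) = 10.6400
  k=1: S(1,-1) = 6.2073; S(1,+0) = 10.6400; S(1,+1) = 18.2380
  k=2: S(2,-2) = 3.6213; S(2,-1) = 6.2073; S(2,+0) = 10.6400; S(2,+1) = 18.2380; S(2,+2) = 31.2618
  k=3: S(3,-3) = 2.1127; S(3,-2) = 3.6213; S(3,-1) = 6.2073; S(3,+0) = 10.6400; S(3,+1) = 18.2380; S(3,+2) = 31.2618; S(3,+3) = 53.5858
Terminal payoffs V(N, j) = max(K - S_T, 0):
  V(3,-3) = 9.057320; V(3,-2) = 7.548657; V(3,-1) = 4.962658; V(3,+0) = 0.530000; V(3,+1) = 0.000000; V(3,+2) = 0.000000; V(3,+3) = 0.000000
Backward induction: V(k, j) = exp(-r*dt) * [p_u * V(k+1, j+1) + p_m * V(k+1, j) + p_d * V(k+1, j-1)]
  V(2,-2) = exp(-r*dt) * [p_u*4.962658 + p_m*7.548657 + p_d*9.057320] = 7.362168
  V(2,-1) = exp(-r*dt) * [p_u*0.530000 + p_m*4.962658 + p_d*7.548657] = 4.777453
  V(2,+0) = exp(-r*dt) * [p_u*0.000000 + p_m*0.530000 + p_d*4.962658] = 1.302690
  V(2,+1) = exp(-r*dt) * [p_u*0.000000 + p_m*0.000000 + p_d*0.530000] = 0.102025
  V(2,+2) = exp(-r*dt) * [p_u*0.000000 + p_m*0.000000 + p_d*0.000000] = 0.000000
  V(1,-1) = exp(-r*dt) * [p_u*1.302690 + p_m*4.777453 + p_d*7.362168] = 4.724643
  V(1,+0) = exp(-r*dt) * [p_u*0.102025 + p_m*1.302690 + p_d*4.777453] = 1.787278
  V(1,+1) = exp(-r*dt) * [p_u*0.000000 + p_m*0.102025 + p_d*1.302690] = 0.317639
  V(0,+0) = exp(-r*dt) * [p_u*0.317639 + p_m*1.787278 + p_d*4.724643] = 2.123878


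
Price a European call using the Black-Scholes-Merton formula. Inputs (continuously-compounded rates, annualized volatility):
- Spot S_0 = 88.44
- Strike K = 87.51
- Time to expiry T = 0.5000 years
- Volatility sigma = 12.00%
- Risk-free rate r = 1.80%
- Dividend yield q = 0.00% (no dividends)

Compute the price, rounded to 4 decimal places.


Answer: Price = 3.8994

Derivation:
d1 = (ln(S/K) + (r - q + 0.5*sigma^2) * T) / (sigma * sqrt(T)) = 0.27307619
d2 = d1 - sigma * sqrt(T) = 0.18822338
exp(-rT) = 0.99104038; exp(-qT) = 1.00000000
C = S_0 * exp(-qT) * N(d1) - K * exp(-rT) * N(d2)
N(d1) = 0.60760268; N(d2) = 0.57464923
C = 88.4400 * 1.00000000 * 0.60760268 - 87.5100 * 0.99104038 * 0.57464923 = 3.8994


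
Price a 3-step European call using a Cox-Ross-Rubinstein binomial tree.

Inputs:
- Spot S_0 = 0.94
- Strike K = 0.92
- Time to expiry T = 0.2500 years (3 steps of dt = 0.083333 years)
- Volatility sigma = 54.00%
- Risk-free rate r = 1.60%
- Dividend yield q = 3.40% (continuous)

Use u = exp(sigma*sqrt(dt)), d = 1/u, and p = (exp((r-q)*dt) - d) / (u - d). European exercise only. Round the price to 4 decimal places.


Answer: Price = V(0,0) = 0.1153

Derivation:
dt = T/N = 0.083333
u = exp(sigma*sqrt(dt)) = 1.168691; d = 1/u = 0.855658
p = (exp((r-q)*dt) - d) / (u - d) = 0.456319
Discount per step: exp(-r*dt) = 0.998668
Stock lattice S(k, i) with i counting down-moves:
  k=0: S(0,0) = 0.9400
  k=1: S(1,0) = 1.0986; S(1,1) = 0.8043
  k=2: S(2,0) = 1.2839; S(2,1) = 0.9400; S(2,2) = 0.6882
  k=3: S(3,0) = 1.5005; S(3,1) = 1.0986; S(3,2) = 0.8043; S(3,3) = 0.5889
Terminal payoffs V(N, i) = max(S_T - K, 0):
  V(3,0) = 0.580470; V(3,1) = 0.178570; V(3,2) = 0.000000; V(3,3) = 0.000000
Backward induction: V(k, i) = exp(-r*dt) * [p * V(k+1, i) + (1-p) * V(k+1, i+1)].
  V(2,0) = exp(-r*dt) * [p*0.580470 + (1-p)*0.178570] = 0.361482
  V(2,1) = exp(-r*dt) * [p*0.178570 + (1-p)*0.000000] = 0.081376
  V(2,2) = exp(-r*dt) * [p*0.000000 + (1-p)*0.000000] = 0.000000
  V(1,0) = exp(-r*dt) * [p*0.361482 + (1-p)*0.081376] = 0.208915
  V(1,1) = exp(-r*dt) * [p*0.081376 + (1-p)*0.000000] = 0.037084
  V(0,0) = exp(-r*dt) * [p*0.208915 + (1-p)*0.037084] = 0.115340


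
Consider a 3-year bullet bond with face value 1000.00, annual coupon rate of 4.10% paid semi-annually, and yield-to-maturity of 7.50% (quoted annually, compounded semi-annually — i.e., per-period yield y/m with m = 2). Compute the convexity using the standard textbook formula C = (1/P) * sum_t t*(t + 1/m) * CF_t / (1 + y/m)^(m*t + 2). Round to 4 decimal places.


Coupon per period c = face * coupon_rate / m = 20.500000
Periods per year m = 2; per-period yield y/m = 0.037500
Number of cashflows N = 6
Cashflows (t years, CF_t, discount factor 1/(1+y/m)^(m*t), PV):
  t = 0.5000: CF_t = 20.500000, DF = 0.963855, PV = 19.759036
  t = 1.0000: CF_t = 20.500000, DF = 0.929017, PV = 19.044854
  t = 1.5000: CF_t = 20.500000, DF = 0.895438, PV = 18.356486
  t = 2.0000: CF_t = 20.500000, DF = 0.863073, PV = 17.692998
  t = 2.5000: CF_t = 20.500000, DF = 0.831878, PV = 17.053492
  t = 3.0000: CF_t = 1020.500000, DF = 0.801810, PV = 818.246915
Price P = sum_t PV_t = 910.153782
Convexity numerator sum_t t*(t + 1/m) * CF_t / (1+y/m)^(m*t + 2):
  t = 0.5000: term = 9.178243
  t = 1.0000: term = 26.539498
  t = 1.5000: term = 51.160477
  t = 2.0000: term = 82.185506
  t = 2.5000: term = 118.822418
  t = 3.0000: term = 7981.737946
Convexity = (1/P) * sum = 8269.624088 / 910.153782 = 9.085964

Answer: Convexity = 9.0860


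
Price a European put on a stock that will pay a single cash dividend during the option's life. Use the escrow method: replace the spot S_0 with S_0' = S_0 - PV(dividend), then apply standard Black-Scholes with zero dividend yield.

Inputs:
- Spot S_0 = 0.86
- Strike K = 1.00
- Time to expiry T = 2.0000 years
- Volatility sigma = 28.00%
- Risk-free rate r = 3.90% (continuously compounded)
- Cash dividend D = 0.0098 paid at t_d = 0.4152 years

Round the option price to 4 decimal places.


Answer: Price = 0.1797

Derivation:
PV(D) = D * exp(-r * t_d) = 0.0098 * 0.98393760 = 0.00964259
S_0' = S_0 - PV(D) = 0.8600 - 0.00964259 = 0.85035741
d1 = (ln(S_0'/K) + (r + sigma^2/2)*T) / (sigma*sqrt(T)) = -0.01439097
d2 = d1 - sigma*sqrt(T) = -0.41037077
exp(-rT) = 0.92496443
N(-d1) = 0.50574097; N(-d2) = 0.65923301
P = K * exp(-rT) * N(-d2) - S_0' * N(-d1) = 1.0000 * 0.92496443 * 0.65923301 - 0.85035741 * 0.50574097 = 0.1797
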